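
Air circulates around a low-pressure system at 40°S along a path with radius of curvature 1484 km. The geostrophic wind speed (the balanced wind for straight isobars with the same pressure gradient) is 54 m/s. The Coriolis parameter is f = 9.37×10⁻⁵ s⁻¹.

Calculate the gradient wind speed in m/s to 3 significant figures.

Around a low, centrifugal force acts outward with Coriolis, so pressure-gradient force balances both:
(1/ρ)|∂P/∂n| = fV + V²/R  →  V² + fR·V − fR·V_g = 0
With fR = 9.37×10⁻⁵ × 1484×10³ m = 139 m/s:
V = [−fR + √((fR)² + 4 fR V_g)]/2 = [−139 + √(139² + 4×139×54)]/2 = 41.6 m/s
Subgeostrophic (V < V_g = 54 m/s), as expected around a low.

41.6 m/s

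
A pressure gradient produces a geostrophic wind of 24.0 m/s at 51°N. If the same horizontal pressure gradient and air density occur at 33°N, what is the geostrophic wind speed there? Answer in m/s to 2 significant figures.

With the same pressure gradient and density, V_g ∝ 1/f ∝ 1/sin φ.
V₂ = V₁ · sin φ₁ / sin φ₂ = 24.0 × sin 51° / sin 33°
V₂ = 24.0 × 0.7771/0.5446 = 34 m/s

34 m/s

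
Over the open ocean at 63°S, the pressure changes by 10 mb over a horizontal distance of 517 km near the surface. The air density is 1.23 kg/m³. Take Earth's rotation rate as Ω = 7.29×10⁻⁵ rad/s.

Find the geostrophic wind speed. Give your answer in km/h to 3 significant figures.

Coriolis parameter at 63°S:
f = 2Ω sin φ = 2 × 7.29×10⁻⁵ × sin 63° = 1.30×10⁻⁴ s⁻¹
Pressure gradient: |∂P/∂n| = 1000 Pa / 517000 m = 1.93×10⁻³ Pa/m
Geostrophic balance (pressure-gradient force = Coriolis force):
V_g = (1/(fρ)) |∂P/∂n| = 1.93×10⁻³ / (1.30×10⁻⁴ × 1.23) = 12.1 m/s
Converting: 12.1 m/s × 3.6 = 43.6 km/h

43.6 km/h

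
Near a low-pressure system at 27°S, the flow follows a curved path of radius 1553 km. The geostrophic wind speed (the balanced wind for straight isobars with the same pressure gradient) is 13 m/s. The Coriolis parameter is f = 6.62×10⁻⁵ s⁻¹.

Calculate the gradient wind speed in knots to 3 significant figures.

Around a low, centrifugal force acts outward with Coriolis, so pressure-gradient force balances both:
(1/ρ)|∂P/∂n| = fV + V²/R  →  V² + fR·V − fR·V_g = 0
With fR = 6.62×10⁻⁵ × 1553×10³ m = 103 m/s:
V = [−fR + √((fR)² + 4 fR V_g)]/2 = [−103 + √(103² + 4×103×13)]/2 = 11.7 m/s
Subgeostrophic (V < V_g = 13 m/s), as expected around a low.
Converting: 11.7 m/s × 1.944 = 22.7 knots

22.7 knots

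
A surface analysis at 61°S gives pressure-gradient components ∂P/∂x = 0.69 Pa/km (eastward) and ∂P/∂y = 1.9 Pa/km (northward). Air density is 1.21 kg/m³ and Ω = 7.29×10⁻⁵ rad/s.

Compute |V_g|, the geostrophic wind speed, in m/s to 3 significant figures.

13.1 m/s

Coriolis parameter at 61°S:
f = 2Ω sin φ = 2 × 7.29×10⁻⁵ × sin 61° = 1.28×10⁻⁴ s⁻¹
In the Southern Hemisphere f is negative: f = −1.28×10⁻⁴ s⁻¹.
Component geostrophic relations (x east, y north):
u_g = −(1/(fρ)) ∂P/∂y,  v_g = (1/(fρ)) ∂P/∂x
u_g = −(1.9×10⁻³)/(−1.28×10⁻⁴ × 1.21) = 12.3 m/s;  v_g = (0.69×10⁻³)/(−1.28×10⁻⁴ × 1.21) = −4.47 m/s
|V_g| = √(u_g² + v_g²) = 13.1 m/s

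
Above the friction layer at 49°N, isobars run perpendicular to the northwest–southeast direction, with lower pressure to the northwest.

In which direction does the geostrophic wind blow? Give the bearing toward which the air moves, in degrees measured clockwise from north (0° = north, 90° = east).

The pressure-gradient force points toward the northwest (bearing 315°).
Geostrophic balance: in the Northern Hemisphere the Coriolis force deflects motion to the right, so the geostrophic wind blows 90° to the right of the pressure-gradient force (low pressure on the left).
Rotating 315° by 90° clockwise gives 045° — the wind blows toward the northeast.

045°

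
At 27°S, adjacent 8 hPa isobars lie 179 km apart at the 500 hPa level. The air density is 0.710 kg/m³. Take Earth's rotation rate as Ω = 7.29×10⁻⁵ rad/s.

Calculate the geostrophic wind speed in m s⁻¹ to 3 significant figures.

95.1 m s⁻¹

Coriolis parameter at 27°S:
f = 2Ω sin φ = 2 × 7.29×10⁻⁵ × sin 27° = 6.62×10⁻⁵ s⁻¹
Pressure gradient: |∂P/∂n| = 800 Pa / 179000 m = 4.47×10⁻³ Pa/m
Geostrophic balance (pressure-gradient force = Coriolis force):
V_g = (1/(fρ)) |∂P/∂n| = 4.47×10⁻³ / (6.62×10⁻⁵ × 0.710) = 95.1 m/s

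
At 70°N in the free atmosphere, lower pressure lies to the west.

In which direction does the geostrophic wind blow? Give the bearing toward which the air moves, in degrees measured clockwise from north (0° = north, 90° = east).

000°

The pressure-gradient force points toward the west (bearing 270°).
Geostrophic balance: in the Northern Hemisphere the Coriolis force deflects motion to the right, so the geostrophic wind blows 90° to the right of the pressure-gradient force (low pressure on the left).
Rotating 270° by 90° clockwise gives 000° — the wind blows toward the north.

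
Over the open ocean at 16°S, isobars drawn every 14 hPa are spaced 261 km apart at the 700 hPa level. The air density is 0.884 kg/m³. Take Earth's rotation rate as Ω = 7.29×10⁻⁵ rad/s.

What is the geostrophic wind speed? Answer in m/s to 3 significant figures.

Coriolis parameter at 16°S:
f = 2Ω sin φ = 2 × 7.29×10⁻⁵ × sin 16° = 4.02×10⁻⁵ s⁻¹
Pressure gradient: |∂P/∂n| = 1400 Pa / 261000 m = 5.36×10⁻³ Pa/m
Geostrophic balance (pressure-gradient force = Coriolis force):
V_g = (1/(fρ)) |∂P/∂n| = 5.36×10⁻³ / (4.02×10⁻⁵ × 0.884) = 151 m/s

151 m/s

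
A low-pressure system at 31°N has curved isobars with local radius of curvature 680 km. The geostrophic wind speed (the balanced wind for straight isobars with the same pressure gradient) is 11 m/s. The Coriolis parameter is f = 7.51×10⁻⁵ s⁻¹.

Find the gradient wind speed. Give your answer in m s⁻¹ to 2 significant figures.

9.3 m s⁻¹

Around a low, centrifugal force acts outward with Coriolis, so pressure-gradient force balances both:
(1/ρ)|∂P/∂n| = fV + V²/R  →  V² + fR·V − fR·V_g = 0
With fR = 7.51×10⁻⁵ × 680×10³ m = 51.1 m/s:
V = [−fR + √((fR)² + 4 fR V_g)]/2 = [−51.1 + √(51.1² + 4×51.1×11)]/2 = 9.3 m/s
Subgeostrophic (V < V_g = 11 m/s), as expected around a low.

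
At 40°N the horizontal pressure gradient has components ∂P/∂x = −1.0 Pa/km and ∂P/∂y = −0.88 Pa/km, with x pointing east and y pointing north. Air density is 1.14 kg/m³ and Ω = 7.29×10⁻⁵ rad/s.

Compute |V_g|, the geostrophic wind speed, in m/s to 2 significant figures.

12 m/s

Coriolis parameter at 40°N:
f = 2Ω sin φ = 2 × 7.29×10⁻⁵ × sin 40° = 9.37×10⁻⁵ s⁻¹
Component geostrophic relations (x east, y north):
u_g = −(1/(fρ)) ∂P/∂y,  v_g = (1/(fρ)) ∂P/∂x
u_g = −(−0.88×10⁻³)/(9.37×10⁻⁵ × 1.14) = 8.24 m/s;  v_g = (−1.0×10⁻³)/(9.37×10⁻⁵ × 1.14) = −9.36 m/s
|V_g| = √(u_g² + v_g²) = 12.5 m/s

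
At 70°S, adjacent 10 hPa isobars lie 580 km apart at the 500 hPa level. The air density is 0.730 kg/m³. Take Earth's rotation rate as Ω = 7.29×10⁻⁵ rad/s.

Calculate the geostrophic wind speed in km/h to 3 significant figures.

62.1 km/h

Coriolis parameter at 70°S:
f = 2Ω sin φ = 2 × 7.29×10⁻⁵ × sin 70° = 1.37×10⁻⁴ s⁻¹
Pressure gradient: |∂P/∂n| = 1000 Pa / 580000 m = 1.72×10⁻³ Pa/m
Geostrophic balance (pressure-gradient force = Coriolis force):
V_g = (1/(fρ)) |∂P/∂n| = 1.72×10⁻³ / (1.37×10⁻⁴ × 0.730) = 17.2 m/s
Converting: 17.2 m/s × 3.6 = 62.1 km/h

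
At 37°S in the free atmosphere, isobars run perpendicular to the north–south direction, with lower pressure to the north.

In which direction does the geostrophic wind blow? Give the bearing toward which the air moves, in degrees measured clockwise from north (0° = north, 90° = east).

270°

The pressure-gradient force points toward the north (bearing 000°).
Geostrophic balance: in the Southern Hemisphere the Coriolis force deflects motion to the left, so the geostrophic wind blows 90° to the left of the pressure-gradient force (low pressure on the right).
Rotating 000° by 90° counterclockwise gives 270° — the wind blows toward the west.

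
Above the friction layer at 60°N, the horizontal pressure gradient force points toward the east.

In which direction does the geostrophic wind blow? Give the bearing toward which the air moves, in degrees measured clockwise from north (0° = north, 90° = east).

180°

The pressure-gradient force points toward the east (bearing 090°).
Geostrophic balance: in the Northern Hemisphere the Coriolis force deflects motion to the right, so the geostrophic wind blows 90° to the right of the pressure-gradient force (low pressure on the left).
Rotating 090° by 90° clockwise gives 180° — the wind blows toward the south.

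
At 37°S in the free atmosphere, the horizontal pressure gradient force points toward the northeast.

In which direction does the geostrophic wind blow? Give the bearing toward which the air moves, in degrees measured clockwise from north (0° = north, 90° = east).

The pressure-gradient force points toward the northeast (bearing 045°).
Geostrophic balance: in the Southern Hemisphere the Coriolis force deflects motion to the left, so the geostrophic wind blows 90° to the left of the pressure-gradient force (low pressure on the right).
Rotating 045° by 90° counterclockwise gives 315° — the wind blows toward the northwest.

315°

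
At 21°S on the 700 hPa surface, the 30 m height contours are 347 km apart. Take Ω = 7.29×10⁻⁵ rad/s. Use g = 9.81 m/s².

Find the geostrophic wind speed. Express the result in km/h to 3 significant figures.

Coriolis parameter at 21°S:
f = 2Ω sin φ = 2 × 7.29×10⁻⁵ × sin 21° = 5.23×10⁻⁵ s⁻¹
Height gradient: |∂Z/∂n| = 30 m / 347000 m = 8.65×10⁻⁵
On a pressure surface, geostrophic balance gives V_g = (g/f)|∂Z/∂n|:
V_g = 9.81 × 8.65×10⁻⁵ / 5.23×10⁻⁵ = 16.2 m/s
Converting: 16.2 m/s × 3.6 = 58.4 km/h

58.4 km/h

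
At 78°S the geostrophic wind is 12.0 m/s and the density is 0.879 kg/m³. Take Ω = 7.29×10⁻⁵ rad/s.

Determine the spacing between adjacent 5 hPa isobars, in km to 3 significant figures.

Coriolis parameter at 78°S:
f = 2Ω sin φ = 2 × 7.29×10⁻⁵ × sin 78° = 1.43×10⁻⁴ s⁻¹
Geostrophic balance rearranged: |∂P/∂n| = f ρ V_g
|∂P/∂n| = 1.43×10⁻⁴ × 0.879 × 12.0 = 1.50×10⁻³ Pa/m
Isobar spacing: Δn = ΔP/|∂P/∂n| = 500 Pa / 1.50×10⁻³ Pa/m = 332382 m ≈ 332 km

332 km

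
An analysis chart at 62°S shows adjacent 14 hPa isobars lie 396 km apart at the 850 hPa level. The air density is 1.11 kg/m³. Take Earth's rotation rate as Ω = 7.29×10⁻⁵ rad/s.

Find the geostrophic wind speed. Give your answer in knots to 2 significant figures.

48 knots

Coriolis parameter at 62°S:
f = 2Ω sin φ = 2 × 7.29×10⁻⁵ × sin 62° = 1.29×10⁻⁴ s⁻¹
Pressure gradient: |∂P/∂n| = 1400 Pa / 396000 m = 3.54×10⁻³ Pa/m
Geostrophic balance (pressure-gradient force = Coriolis force):
V_g = (1/(fρ)) |∂P/∂n| = 3.54×10⁻³ / (1.29×10⁻⁴ × 1.11) = 24.7 m/s
Converting: 24.7 m/s × 1.944 = 48 knots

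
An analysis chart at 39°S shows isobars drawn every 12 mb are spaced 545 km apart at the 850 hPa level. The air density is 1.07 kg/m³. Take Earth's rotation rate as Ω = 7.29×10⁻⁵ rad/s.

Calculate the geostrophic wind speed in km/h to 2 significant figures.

Coriolis parameter at 39°S:
f = 2Ω sin φ = 2 × 7.29×10⁻⁵ × sin 39° = 9.18×10⁻⁵ s⁻¹
Pressure gradient: |∂P/∂n| = 1200 Pa / 545000 m = 2.20×10⁻³ Pa/m
Geostrophic balance (pressure-gradient force = Coriolis force):
V_g = (1/(fρ)) |∂P/∂n| = 2.20×10⁻³ / (9.18×10⁻⁵ × 1.07) = 22.4 m/s
Converting: 22.4 m/s × 3.6 = 81 km/h

81 km/h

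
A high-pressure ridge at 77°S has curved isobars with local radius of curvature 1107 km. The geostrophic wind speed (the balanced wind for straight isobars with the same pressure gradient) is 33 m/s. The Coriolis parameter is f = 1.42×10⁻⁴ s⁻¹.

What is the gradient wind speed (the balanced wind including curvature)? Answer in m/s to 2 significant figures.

47 m/s

Around a high, pressure-gradient force acts outward with centrifugal, so Coriolis balances both:
fV = (1/ρ)|∂P/∂n| + V²/R  →  V² − fR·V + fR·V_g = 0
With fR = 1.42×10⁻⁴ × 1107×10³ m = 157 m/s:
V = [fR − √((fR)² − 4 fR V_g)]/2 = [157 − √(157² − 4×157×33)]/2 = 47.1 m/s
Supergeostrophic (V > V_g = 33 m/s), as expected around a high.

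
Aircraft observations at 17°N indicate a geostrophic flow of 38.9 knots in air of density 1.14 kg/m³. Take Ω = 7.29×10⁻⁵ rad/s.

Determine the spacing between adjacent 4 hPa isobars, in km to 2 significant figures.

Coriolis parameter at 17°N:
f = 2Ω sin φ = 2 × 7.29×10⁻⁵ × sin 17° = 4.26×10⁻⁵ s⁻¹
Wind speed in SI: 38.9 knots = 20.0 m/s
Geostrophic balance rearranged: |∂P/∂n| = f ρ V_g
|∂P/∂n| = 4.26×10⁻⁵ × 1.14 × 20.0 = 9.72×10⁻⁴ Pa/m
Isobar spacing: Δn = ΔP/|∂P/∂n| = 400 Pa / 9.72×10⁻⁴ Pa/m = 411315 m ≈ 410 km

410 km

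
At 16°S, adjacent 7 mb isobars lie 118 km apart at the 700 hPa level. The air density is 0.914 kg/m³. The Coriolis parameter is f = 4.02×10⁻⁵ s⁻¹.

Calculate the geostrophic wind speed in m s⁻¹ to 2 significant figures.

160 m s⁻¹

Pressure gradient: |∂P/∂n| = 700 Pa / 118000 m = 5.93×10⁻³ Pa/m
Geostrophic balance (pressure-gradient force = Coriolis force):
V_g = (1/(fρ)) |∂P/∂n| = 5.93×10⁻³ / (4.02×10⁻⁵ × 0.914) = 161 m/s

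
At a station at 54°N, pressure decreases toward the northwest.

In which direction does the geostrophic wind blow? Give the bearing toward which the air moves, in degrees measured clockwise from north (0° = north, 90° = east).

045°

The pressure-gradient force points toward the northwest (bearing 315°).
Geostrophic balance: in the Northern Hemisphere the Coriolis force deflects motion to the right, so the geostrophic wind blows 90° to the right of the pressure-gradient force (low pressure on the left).
Rotating 315° by 90° clockwise gives 045° — the wind blows toward the northeast.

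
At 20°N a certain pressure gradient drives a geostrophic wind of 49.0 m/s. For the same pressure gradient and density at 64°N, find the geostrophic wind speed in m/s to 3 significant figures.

18.6 m/s

With the same pressure gradient and density, V_g ∝ 1/f ∝ 1/sin φ.
V₂ = V₁ · sin φ₁ / sin φ₂ = 49.0 × sin 20° / sin 64°
V₂ = 49.0 × 0.3420/0.8988 = 18.6 m/s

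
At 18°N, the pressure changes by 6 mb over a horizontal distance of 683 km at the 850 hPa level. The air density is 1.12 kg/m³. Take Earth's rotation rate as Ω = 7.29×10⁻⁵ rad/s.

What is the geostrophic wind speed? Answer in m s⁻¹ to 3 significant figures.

Coriolis parameter at 18°N:
f = 2Ω sin φ = 2 × 7.29×10⁻⁵ × sin 18° = 4.51×10⁻⁵ s⁻¹
Pressure gradient: |∂P/∂n| = 600 Pa / 683000 m = 8.78×10⁻⁴ Pa/m
Geostrophic balance (pressure-gradient force = Coriolis force):
V_g = (1/(fρ)) |∂P/∂n| = 8.78×10⁻⁴ / (4.51×10⁻⁵ × 1.12) = 17.4 m/s

17.4 m s⁻¹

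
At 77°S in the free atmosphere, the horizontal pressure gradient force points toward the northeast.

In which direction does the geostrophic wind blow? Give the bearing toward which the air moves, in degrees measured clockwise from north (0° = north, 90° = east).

315°

The pressure-gradient force points toward the northeast (bearing 045°).
Geostrophic balance: in the Southern Hemisphere the Coriolis force deflects motion to the left, so the geostrophic wind blows 90° to the left of the pressure-gradient force (low pressure on the right).
Rotating 045° by 90° counterclockwise gives 315° — the wind blows toward the northwest.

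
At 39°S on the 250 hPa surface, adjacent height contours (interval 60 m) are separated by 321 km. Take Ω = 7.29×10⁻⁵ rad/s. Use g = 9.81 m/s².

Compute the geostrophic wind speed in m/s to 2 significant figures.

Coriolis parameter at 39°S:
f = 2Ω sin φ = 2 × 7.29×10⁻⁵ × sin 39° = 9.18×10⁻⁵ s⁻¹
Height gradient: |∂Z/∂n| = 60 m / 321000 m = 1.87×10⁻⁴
On a pressure surface, geostrophic balance gives V_g = (g/f)|∂Z/∂n|:
V_g = 9.81 × 1.87×10⁻⁴ / 9.18×10⁻⁵ = 20.0 m/s

20 m/s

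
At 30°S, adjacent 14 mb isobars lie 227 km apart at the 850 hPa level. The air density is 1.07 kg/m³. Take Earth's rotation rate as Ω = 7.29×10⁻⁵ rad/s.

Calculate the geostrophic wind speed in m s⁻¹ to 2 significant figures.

Coriolis parameter at 30°S:
f = 2Ω sin φ = 2 × 7.29×10⁻⁵ × sin 30° = 7.29×10⁻⁵ s⁻¹
Pressure gradient: |∂P/∂n| = 1400 Pa / 227000 m = 6.17×10⁻³ Pa/m
Geostrophic balance (pressure-gradient force = Coriolis force):
V_g = (1/(fρ)) |∂P/∂n| = 6.17×10⁻³ / (7.29×10⁻⁵ × 1.07) = 79.1 m/s

79 m s⁻¹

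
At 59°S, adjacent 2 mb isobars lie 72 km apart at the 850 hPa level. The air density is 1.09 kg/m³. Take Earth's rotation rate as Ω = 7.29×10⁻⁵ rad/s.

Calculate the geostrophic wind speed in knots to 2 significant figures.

40 knots

Coriolis parameter at 59°S:
f = 2Ω sin φ = 2 × 7.29×10⁻⁵ × sin 59° = 1.25×10⁻⁴ s⁻¹
Pressure gradient: |∂P/∂n| = 200 Pa / 72000 m = 2.78×10⁻³ Pa/m
Geostrophic balance (pressure-gradient force = Coriolis force):
V_g = (1/(fρ)) |∂P/∂n| = 2.78×10⁻³ / (1.25×10⁻⁴ × 1.09) = 20.4 m/s
Converting: 20.4 m/s × 1.944 = 40 knots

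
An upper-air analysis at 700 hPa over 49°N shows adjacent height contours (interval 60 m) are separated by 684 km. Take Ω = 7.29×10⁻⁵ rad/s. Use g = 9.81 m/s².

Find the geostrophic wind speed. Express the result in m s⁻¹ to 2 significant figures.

7.8 m s⁻¹

Coriolis parameter at 49°N:
f = 2Ω sin φ = 2 × 7.29×10⁻⁵ × sin 49° = 1.10×10⁻⁴ s⁻¹
Height gradient: |∂Z/∂n| = 60 m / 684000 m = 8.77×10⁻⁵
On a pressure surface, geostrophic balance gives V_g = (g/f)|∂Z/∂n|:
V_g = 9.81 × 8.77×10⁻⁵ / 1.10×10⁻⁴ = 7.82 m/s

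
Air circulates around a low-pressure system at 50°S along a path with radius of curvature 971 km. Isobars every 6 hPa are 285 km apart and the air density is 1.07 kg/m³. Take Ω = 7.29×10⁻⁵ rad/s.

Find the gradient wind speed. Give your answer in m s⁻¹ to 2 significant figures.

15 m s⁻¹

Coriolis parameter at 50°S:
f = 2Ω sin φ = 2 × 7.29×10⁻⁵ × sin 50° = 1.12×10⁻⁴ s⁻¹
Pressure gradient: |∂P/∂n| = 600 Pa / 285000 m = 2.11×10⁻³ Pa/m
Geostrophic speed: V_g = |∂P/∂n|/(fρ) = 2.11×10⁻³/(1.12×10⁻⁴ × 1.07) = 17.6 m/s
Around a low, centrifugal force acts outward with Coriolis, so pressure-gradient force balances both:
(1/ρ)|∂P/∂n| = fV + V²/R  →  V² + fR·V − fR·V_g = 0
With fR = 1.12×10⁻⁴ × 971×10³ m = 108 m/s:
V = [−fR + √((fR)² + 4 fR V_g)]/2 = [−108 + √(108² + 4×108×17.6)]/2 = 15.4 m/s
Subgeostrophic (V < V_g = 17.6 m/s), as expected around a low.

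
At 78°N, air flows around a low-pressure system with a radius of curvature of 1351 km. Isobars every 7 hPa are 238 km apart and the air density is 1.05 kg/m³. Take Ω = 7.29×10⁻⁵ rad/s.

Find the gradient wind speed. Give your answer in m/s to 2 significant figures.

Coriolis parameter at 78°N:
f = 2Ω sin φ = 2 × 7.29×10⁻⁵ × sin 78° = 1.43×10⁻⁴ s⁻¹
Pressure gradient: |∂P/∂n| = 700 Pa / 238000 m = 2.94×10⁻³ Pa/m
Geostrophic speed: V_g = |∂P/∂n|/(fρ) = 2.94×10⁻³/(1.43×10⁻⁴ × 1.05) = 19.6 m/s
Around a low, centrifugal force acts outward with Coriolis, so pressure-gradient force balances both:
(1/ρ)|∂P/∂n| = fV + V²/R  →  V² + fR·V − fR·V_g = 0
With fR = 1.43×10⁻⁴ × 1351×10³ m = 193 m/s:
V = [−fR + √((fR)² + 4 fR V_g)]/2 = [−193 + √(193² + 4×193×19.6)]/2 = 18 m/s
Subgeostrophic (V < V_g = 19.6 m/s), as expected around a low.

18 m/s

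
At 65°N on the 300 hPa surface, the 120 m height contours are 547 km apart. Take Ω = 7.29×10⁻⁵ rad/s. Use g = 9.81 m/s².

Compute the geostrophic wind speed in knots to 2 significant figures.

Coriolis parameter at 65°N:
f = 2Ω sin φ = 2 × 7.29×10⁻⁵ × sin 65° = 1.32×10⁻⁴ s⁻¹
Height gradient: |∂Z/∂n| = 120 m / 547000 m = 2.19×10⁻⁴
On a pressure surface, geostrophic balance gives V_g = (g/f)|∂Z/∂n|:
V_g = 9.81 × 2.19×10⁻⁴ / 1.32×10⁻⁴ = 16.3 m/s
Converting: 16.3 m/s × 1.944 = 32 knots

32 knots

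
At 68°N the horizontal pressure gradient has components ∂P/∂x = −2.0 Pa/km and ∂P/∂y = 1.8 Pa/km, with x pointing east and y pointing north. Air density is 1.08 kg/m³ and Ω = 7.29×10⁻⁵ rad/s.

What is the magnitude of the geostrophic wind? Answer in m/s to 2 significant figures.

18 m/s

Coriolis parameter at 68°N:
f = 2Ω sin φ = 2 × 7.29×10⁻⁵ × sin 68° = 1.35×10⁻⁴ s⁻¹
Component geostrophic relations (x east, y north):
u_g = −(1/(fρ)) ∂P/∂y,  v_g = (1/(fρ)) ∂P/∂x
u_g = −(1.8×10⁻³)/(1.35×10⁻⁴ × 1.08) = −12.3 m/s;  v_g = (−2.0×10⁻³)/(1.35×10⁻⁴ × 1.08) = −13.7 m/s
|V_g| = √(u_g² + v_g²) = 18.4 m/s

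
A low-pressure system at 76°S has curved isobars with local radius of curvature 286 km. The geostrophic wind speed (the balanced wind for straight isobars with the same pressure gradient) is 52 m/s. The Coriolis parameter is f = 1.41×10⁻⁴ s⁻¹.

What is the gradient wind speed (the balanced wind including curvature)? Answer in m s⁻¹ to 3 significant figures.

Around a low, centrifugal force acts outward with Coriolis, so pressure-gradient force balances both:
(1/ρ)|∂P/∂n| = fV + V²/R  →  V² + fR·V − fR·V_g = 0
With fR = 1.41×10⁻⁴ × 286×10³ m = 40.3 m/s:
V = [−fR + √((fR)² + 4 fR V_g)]/2 = [−40.3 + √(40.3² + 4×40.3×52)]/2 = 29.9 m/s
Subgeostrophic (V < V_g = 52 m/s), as expected around a low.

29.9 m s⁻¹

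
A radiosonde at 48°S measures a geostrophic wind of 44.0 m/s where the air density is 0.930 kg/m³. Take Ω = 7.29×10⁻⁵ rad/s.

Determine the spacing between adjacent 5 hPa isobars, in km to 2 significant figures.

Coriolis parameter at 48°S:
f = 2Ω sin φ = 2 × 7.29×10⁻⁵ × sin 48° = 1.08×10⁻⁴ s⁻¹
Geostrophic balance rearranged: |∂P/∂n| = f ρ V_g
|∂P/∂n| = 1.08×10⁻⁴ × 0.930 × 44.0 = 4.43×10⁻³ Pa/m
Isobar spacing: Δn = ΔP/|∂P/∂n| = 500 Pa / 4.43×10⁻³ Pa/m = 112773 m ≈ 110 km

110 km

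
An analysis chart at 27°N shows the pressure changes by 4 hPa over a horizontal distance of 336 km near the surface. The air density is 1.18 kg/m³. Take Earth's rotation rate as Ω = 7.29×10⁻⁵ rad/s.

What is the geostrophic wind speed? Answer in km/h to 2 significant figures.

Coriolis parameter at 27°N:
f = 2Ω sin φ = 2 × 7.29×10⁻⁵ × sin 27° = 6.62×10⁻⁵ s⁻¹
Pressure gradient: |∂P/∂n| = 400 Pa / 336000 m = 1.19×10⁻³ Pa/m
Geostrophic balance (pressure-gradient force = Coriolis force):
V_g = (1/(fρ)) |∂P/∂n| = 1.19×10⁻³ / (6.62×10⁻⁵ × 1.18) = 15.2 m/s
Converting: 15.2 m/s × 3.6 = 55 km/h

55 km/h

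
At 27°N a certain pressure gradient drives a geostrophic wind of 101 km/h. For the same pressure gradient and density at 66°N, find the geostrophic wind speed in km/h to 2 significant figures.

With the same pressure gradient and density, V_g ∝ 1/f ∝ 1/sin φ.
V₂ = V₁ · sin φ₁ / sin φ₂ = 101 × sin 27° / sin 66°
V₂ = 101 × 0.4540/0.9135 = 50 km/h

50 km/h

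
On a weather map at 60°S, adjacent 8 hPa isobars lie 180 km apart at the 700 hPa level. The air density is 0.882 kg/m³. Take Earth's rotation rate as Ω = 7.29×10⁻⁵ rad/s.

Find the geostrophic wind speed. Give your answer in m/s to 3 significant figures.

39.9 m/s

Coriolis parameter at 60°S:
f = 2Ω sin φ = 2 × 7.29×10⁻⁵ × sin 60° = 1.26×10⁻⁴ s⁻¹
Pressure gradient: |∂P/∂n| = 800 Pa / 180000 m = 4.44×10⁻³ Pa/m
Geostrophic balance (pressure-gradient force = Coriolis force):
V_g = (1/(fρ)) |∂P/∂n| = 4.44×10⁻³ / (1.26×10⁻⁴ × 0.882) = 39.9 m/s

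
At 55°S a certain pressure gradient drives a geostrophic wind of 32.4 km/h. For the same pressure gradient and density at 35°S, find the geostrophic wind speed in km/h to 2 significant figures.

With the same pressure gradient and density, V_g ∝ 1/f ∝ 1/sin φ.
V₂ = V₁ · sin φ₁ / sin φ₂ = 32.4 × sin 55° / sin 35°
V₂ = 32.4 × 0.8192/0.5736 = 46 km/h

46 km/h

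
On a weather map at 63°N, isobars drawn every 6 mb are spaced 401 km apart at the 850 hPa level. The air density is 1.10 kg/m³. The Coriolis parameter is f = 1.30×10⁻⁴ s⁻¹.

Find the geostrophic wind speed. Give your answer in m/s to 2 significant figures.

10 m/s

Pressure gradient: |∂P/∂n| = 600 Pa / 401000 m = 1.50×10⁻³ Pa/m
Geostrophic balance (pressure-gradient force = Coriolis force):
V_g = (1/(fρ)) |∂P/∂n| = 1.50×10⁻³ / (1.30×10⁻⁴ × 1.10) = 10.5 m/s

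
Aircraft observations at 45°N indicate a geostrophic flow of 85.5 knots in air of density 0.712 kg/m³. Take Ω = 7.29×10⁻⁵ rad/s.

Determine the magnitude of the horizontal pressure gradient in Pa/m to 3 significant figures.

3.23×10⁻³ Pa/m

Coriolis parameter at 45°N:
f = 2Ω sin φ = 2 × 7.29×10⁻⁵ × sin 45° = 1.03×10⁻⁴ s⁻¹
Wind speed in SI: 85.5 knots = 44.0 m/s
Geostrophic balance rearranged: |∂P/∂n| = f ρ V_g
|∂P/∂n| = 1.03×10⁻⁴ × 0.712 × 44.0 = 3.23×10⁻³ Pa/m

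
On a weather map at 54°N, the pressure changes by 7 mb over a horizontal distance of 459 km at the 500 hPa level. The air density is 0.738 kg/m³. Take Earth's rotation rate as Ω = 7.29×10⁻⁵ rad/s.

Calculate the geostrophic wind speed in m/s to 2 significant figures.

Coriolis parameter at 54°N:
f = 2Ω sin φ = 2 × 7.29×10⁻⁵ × sin 54° = 1.18×10⁻⁴ s⁻¹
Pressure gradient: |∂P/∂n| = 700 Pa / 459000 m = 1.53×10⁻³ Pa/m
Geostrophic balance (pressure-gradient force = Coriolis force):
V_g = (1/(fρ)) |∂P/∂n| = 1.53×10⁻³ / (1.18×10⁻⁴ × 0.738) = 17.5 m/s

18 m/s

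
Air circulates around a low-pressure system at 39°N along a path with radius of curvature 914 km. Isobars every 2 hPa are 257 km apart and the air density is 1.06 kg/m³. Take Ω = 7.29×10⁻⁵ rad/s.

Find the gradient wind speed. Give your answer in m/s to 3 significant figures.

Coriolis parameter at 39°N:
f = 2Ω sin φ = 2 × 7.29×10⁻⁵ × sin 39° = 9.18×10⁻⁵ s⁻¹
Pressure gradient: |∂P/∂n| = 200 Pa / 257000 m = 7.78×10⁻⁴ Pa/m
Geostrophic speed: V_g = |∂P/∂n|/(fρ) = 7.78×10⁻⁴/(9.18×10⁻⁵ × 1.06) = 8.00 m/s
Around a low, centrifugal force acts outward with Coriolis, so pressure-gradient force balances both:
(1/ρ)|∂P/∂n| = fV + V²/R  →  V² + fR·V − fR·V_g = 0
With fR = 9.18×10⁻⁵ × 914×10³ m = 83.9 m/s:
V = [−fR + √((fR)² + 4 fR V_g)]/2 = [−83.9 + √(83.9² + 4×83.9×8)]/2 = 7.36 m/s
Subgeostrophic (V < V_g = 8 m/s), as expected around a low.

7.36 m/s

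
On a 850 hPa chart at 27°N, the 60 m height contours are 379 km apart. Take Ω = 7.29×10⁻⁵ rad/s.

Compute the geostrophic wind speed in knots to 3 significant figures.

45.6 knots

Coriolis parameter at 27°N:
f = 2Ω sin φ = 2 × 7.29×10⁻⁵ × sin 27° = 6.62×10⁻⁵ s⁻¹
Height gradient: |∂Z/∂n| = 60 m / 379000 m = 1.58×10⁻⁴
On a pressure surface, geostrophic balance gives V_g = (g/f)|∂Z/∂n|:
V_g = 9.81 × 1.58×10⁻⁴ / 6.62×10⁻⁵ = 23.5 m/s
Converting: 23.5 m/s × 1.944 = 45.6 knots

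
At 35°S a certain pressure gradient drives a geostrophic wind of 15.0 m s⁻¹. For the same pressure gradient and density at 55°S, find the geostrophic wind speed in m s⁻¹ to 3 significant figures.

With the same pressure gradient and density, V_g ∝ 1/f ∝ 1/sin φ.
V₂ = V₁ · sin φ₁ / sin φ₂ = 15.0 × sin 35° / sin 55°
V₂ = 15.0 × 0.5736/0.8192 = 10.5 m s⁻¹

10.5 m s⁻¹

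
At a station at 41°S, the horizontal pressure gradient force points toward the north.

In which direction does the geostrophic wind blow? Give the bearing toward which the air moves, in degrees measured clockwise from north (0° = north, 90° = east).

The pressure-gradient force points toward the north (bearing 000°).
Geostrophic balance: in the Southern Hemisphere the Coriolis force deflects motion to the left, so the geostrophic wind blows 90° to the left of the pressure-gradient force (low pressure on the right).
Rotating 000° by 90° counterclockwise gives 270° — the wind blows toward the west.

270°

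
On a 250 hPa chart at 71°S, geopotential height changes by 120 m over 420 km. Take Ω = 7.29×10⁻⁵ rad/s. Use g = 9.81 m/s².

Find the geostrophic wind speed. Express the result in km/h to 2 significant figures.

Coriolis parameter at 71°S:
f = 2Ω sin φ = 2 × 7.29×10⁻⁵ × sin 71° = 1.38×10⁻⁴ s⁻¹
Height gradient: |∂Z/∂n| = 120 m / 420000 m = 2.86×10⁻⁴
On a pressure surface, geostrophic balance gives V_g = (g/f)|∂Z/∂n|:
V_g = 9.81 × 2.86×10⁻⁴ / 1.38×10⁻⁴ = 20.3 m/s
Converting: 20.3 m/s × 3.6 = 73 km/h

73 km/h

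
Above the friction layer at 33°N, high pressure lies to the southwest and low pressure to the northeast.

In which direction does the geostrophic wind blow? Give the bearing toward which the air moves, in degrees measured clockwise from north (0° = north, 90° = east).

The pressure-gradient force points toward the northeast (bearing 045°).
Geostrophic balance: in the Northern Hemisphere the Coriolis force deflects motion to the right, so the geostrophic wind blows 90° to the right of the pressure-gradient force (low pressure on the left).
Rotating 045° by 90° clockwise gives 135° — the wind blows toward the southeast.

135°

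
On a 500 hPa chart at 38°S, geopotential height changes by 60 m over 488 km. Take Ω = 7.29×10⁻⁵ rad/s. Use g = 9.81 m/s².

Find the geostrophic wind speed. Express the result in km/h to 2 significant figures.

48 km/h

Coriolis parameter at 38°S:
f = 2Ω sin φ = 2 × 7.29×10⁻⁵ × sin 38° = 8.98×10⁻⁵ s⁻¹
Height gradient: |∂Z/∂n| = 60 m / 488000 m = 1.23×10⁻⁴
On a pressure surface, geostrophic balance gives V_g = (g/f)|∂Z/∂n|:
V_g = 9.81 × 1.23×10⁻⁴ / 8.98×10⁻⁵ = 13.4 m/s
Converting: 13.4 m/s × 3.6 = 48 km/h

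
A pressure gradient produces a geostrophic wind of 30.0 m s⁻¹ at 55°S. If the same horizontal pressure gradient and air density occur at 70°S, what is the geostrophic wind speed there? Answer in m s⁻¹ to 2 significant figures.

With the same pressure gradient and density, V_g ∝ 1/f ∝ 1/sin φ.
V₂ = V₁ · sin φ₁ / sin φ₂ = 30.0 × sin 55° / sin 70°
V₂ = 30.0 × 0.8192/0.9397 = 26 m s⁻¹

26 m s⁻¹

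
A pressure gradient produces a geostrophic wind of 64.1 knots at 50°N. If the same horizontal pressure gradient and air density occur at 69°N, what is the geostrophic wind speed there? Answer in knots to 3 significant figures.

52.6 knots

With the same pressure gradient and density, V_g ∝ 1/f ∝ 1/sin φ.
V₂ = V₁ · sin φ₁ / sin φ₂ = 64.1 × sin 50° / sin 69°
V₂ = 64.1 × 0.7660/0.9336 = 52.6 knots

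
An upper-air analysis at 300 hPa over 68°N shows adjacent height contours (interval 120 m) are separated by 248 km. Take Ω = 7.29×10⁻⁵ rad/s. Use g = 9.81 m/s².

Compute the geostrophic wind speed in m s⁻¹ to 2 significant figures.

35 m s⁻¹

Coriolis parameter at 68°N:
f = 2Ω sin φ = 2 × 7.29×10⁻⁵ × sin 68° = 1.35×10⁻⁴ s⁻¹
Height gradient: |∂Z/∂n| = 120 m / 248000 m = 4.84×10⁻⁴
On a pressure surface, geostrophic balance gives V_g = (g/f)|∂Z/∂n|:
V_g = 9.81 × 4.84×10⁻⁴ / 1.35×10⁻⁴ = 35.1 m/s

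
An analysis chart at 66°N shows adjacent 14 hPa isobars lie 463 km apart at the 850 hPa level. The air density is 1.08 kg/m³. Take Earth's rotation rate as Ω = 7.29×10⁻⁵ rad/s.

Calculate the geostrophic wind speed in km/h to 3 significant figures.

Coriolis parameter at 66°N:
f = 2Ω sin φ = 2 × 7.29×10⁻⁵ × sin 66° = 1.33×10⁻⁴ s⁻¹
Pressure gradient: |∂P/∂n| = 1400 Pa / 463000 m = 3.02×10⁻³ Pa/m
Geostrophic balance (pressure-gradient force = Coriolis force):
V_g = (1/(fρ)) |∂P/∂n| = 3.02×10⁻³ / (1.33×10⁻⁴ × 1.08) = 21.0 m/s
Converting: 21.0 m/s × 3.6 = 75.7 km/h

75.7 km/h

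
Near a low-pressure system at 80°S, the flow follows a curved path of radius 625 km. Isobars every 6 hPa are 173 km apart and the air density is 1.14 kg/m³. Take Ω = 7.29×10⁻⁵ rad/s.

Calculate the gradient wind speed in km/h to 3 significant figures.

Coriolis parameter at 80°S:
f = 2Ω sin φ = 2 × 7.29×10⁻⁵ × sin 80° = 1.44×10⁻⁴ s⁻¹
Pressure gradient: |∂P/∂n| = 600 Pa / 173000 m = 3.47×10⁻³ Pa/m
Geostrophic speed: V_g = |∂P/∂n|/(fρ) = 3.47×10⁻³/(1.44×10⁻⁴ × 1.14) = 21.2 m/s
Around a low, centrifugal force acts outward with Coriolis, so pressure-gradient force balances both:
(1/ρ)|∂P/∂n| = fV + V²/R  →  V² + fR·V − fR·V_g = 0
With fR = 1.44×10⁻⁴ × 625×10³ m = 89.7 m/s:
V = [−fR + √((fR)² + 4 fR V_g)]/2 = [−89.7 + √(89.7² + 4×89.7×21.2)]/2 = 17.7 m/s
Subgeostrophic (V < V_g = 21.2 m/s), as expected around a low.
Converting: 17.7 m/s × 3.6 = 63.7 km/h

63.7 km/h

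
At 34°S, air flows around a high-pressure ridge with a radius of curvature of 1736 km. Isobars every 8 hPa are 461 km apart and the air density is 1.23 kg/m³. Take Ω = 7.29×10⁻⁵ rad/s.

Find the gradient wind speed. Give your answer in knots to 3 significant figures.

39.2 knots

Coriolis parameter at 34°S:
f = 2Ω sin φ = 2 × 7.29×10⁻⁵ × sin 34° = 8.15×10⁻⁵ s⁻¹
Pressure gradient: |∂P/∂n| = 800 Pa / 461000 m = 1.74×10⁻³ Pa/m
Geostrophic speed: V_g = |∂P/∂n|/(fρ) = 1.74×10⁻³/(8.15×10⁻⁵ × 1.23) = 17.3 m/s
Around a high, pressure-gradient force acts outward with centrifugal, so Coriolis balances both:
fV = (1/ρ)|∂P/∂n| + V²/R  →  V² − fR·V + fR·V_g = 0
With fR = 8.15×10⁻⁵ × 1736×10³ m = 142 m/s:
V = [fR − √((fR)² − 4 fR V_g)]/2 = [142 − √(142² − 4×142×17.3)]/2 = 20.2 m/s
Supergeostrophic (V > V_g = 17.3 m/s), as expected around a high.
Converting: 20.2 m/s × 1.944 = 39.2 knots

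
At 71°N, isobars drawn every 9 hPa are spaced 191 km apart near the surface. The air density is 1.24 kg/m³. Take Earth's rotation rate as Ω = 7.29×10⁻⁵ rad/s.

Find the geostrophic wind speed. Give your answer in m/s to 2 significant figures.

28 m/s

Coriolis parameter at 71°N:
f = 2Ω sin φ = 2 × 7.29×10⁻⁵ × sin 71° = 1.38×10⁻⁴ s⁻¹
Pressure gradient: |∂P/∂n| = 900 Pa / 191000 m = 4.71×10⁻³ Pa/m
Geostrophic balance (pressure-gradient force = Coriolis force):
V_g = (1/(fρ)) |∂P/∂n| = 4.71×10⁻³ / (1.38×10⁻⁴ × 1.24) = 27.6 m/s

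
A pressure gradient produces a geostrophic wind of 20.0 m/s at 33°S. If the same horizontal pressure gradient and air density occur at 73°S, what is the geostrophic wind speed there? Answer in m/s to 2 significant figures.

With the same pressure gradient and density, V_g ∝ 1/f ∝ 1/sin φ.
V₂ = V₁ · sin φ₁ / sin φ₂ = 20.0 × sin 33° / sin 73°
V₂ = 20.0 × 0.5446/0.9563 = 11 m/s

11 m/s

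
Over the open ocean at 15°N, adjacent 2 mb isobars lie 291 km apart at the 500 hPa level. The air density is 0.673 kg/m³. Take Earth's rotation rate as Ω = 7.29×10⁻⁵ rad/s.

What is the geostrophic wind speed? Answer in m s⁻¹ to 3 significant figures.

27.1 m s⁻¹

Coriolis parameter at 15°N:
f = 2Ω sin φ = 2 × 7.29×10⁻⁵ × sin 15° = 3.77×10⁻⁵ s⁻¹
Pressure gradient: |∂P/∂n| = 200 Pa / 291000 m = 6.87×10⁻⁴ Pa/m
Geostrophic balance (pressure-gradient force = Coriolis force):
V_g = (1/(fρ)) |∂P/∂n| = 6.87×10⁻⁴ / (3.77×10⁻⁵ × 0.673) = 27.1 m/s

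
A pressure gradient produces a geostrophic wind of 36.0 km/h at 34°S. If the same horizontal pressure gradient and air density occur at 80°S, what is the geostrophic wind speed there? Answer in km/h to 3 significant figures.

20.4 km/h

With the same pressure gradient and density, V_g ∝ 1/f ∝ 1/sin φ.
V₂ = V₁ · sin φ₁ / sin φ₂ = 36.0 × sin 34° / sin 80°
V₂ = 36.0 × 0.5592/0.9848 = 20.4 km/h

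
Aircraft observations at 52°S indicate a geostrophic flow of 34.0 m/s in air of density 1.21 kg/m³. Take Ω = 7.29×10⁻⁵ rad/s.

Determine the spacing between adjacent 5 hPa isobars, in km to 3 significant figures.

Coriolis parameter at 52°S:
f = 2Ω sin φ = 2 × 7.29×10⁻⁵ × sin 52° = 1.15×10⁻⁴ s⁻¹
Geostrophic balance rearranged: |∂P/∂n| = f ρ V_g
|∂P/∂n| = 1.15×10⁻⁴ × 1.21 × 34.0 = 4.73×10⁻³ Pa/m
Isobar spacing: Δn = ΔP/|∂P/∂n| = 500 Pa / 4.73×10⁻³ Pa/m = 105783 m ≈ 106 km

106 km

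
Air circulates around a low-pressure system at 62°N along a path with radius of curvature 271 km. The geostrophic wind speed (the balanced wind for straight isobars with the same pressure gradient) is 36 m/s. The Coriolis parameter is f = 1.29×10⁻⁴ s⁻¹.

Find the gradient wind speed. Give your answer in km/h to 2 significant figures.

Around a low, centrifugal force acts outward with Coriolis, so pressure-gradient force balances both:
(1/ρ)|∂P/∂n| = fV + V²/R  →  V² + fR·V − fR·V_g = 0
With fR = 1.29×10⁻⁴ × 271×10³ m = 35.0 m/s:
V = [−fR + √((fR)² + 4 fR V_g)]/2 = [−35.0 + √(35.0² + 4×35.0×36)]/2 = 22.1 m/s
Subgeostrophic (V < V_g = 36 m/s), as expected around a low.
Converting: 22.1 m/s × 3.6 = 79 km/h

79 km/h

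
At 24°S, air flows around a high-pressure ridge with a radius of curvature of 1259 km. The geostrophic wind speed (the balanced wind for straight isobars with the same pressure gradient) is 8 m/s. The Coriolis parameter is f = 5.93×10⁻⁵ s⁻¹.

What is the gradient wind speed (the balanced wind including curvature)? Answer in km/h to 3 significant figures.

Around a high, pressure-gradient force acts outward with centrifugal, so Coriolis balances both:
fV = (1/ρ)|∂P/∂n| + V²/R  →  V² − fR·V + fR·V_g = 0
With fR = 5.93×10⁻⁵ × 1259×10³ m = 74.7 m/s:
V = [fR − √((fR)² − 4 fR V_g)]/2 = [74.7 − √(74.7² − 4×74.7×8)]/2 = 9.11 m/s
Supergeostrophic (V > V_g = 8 m/s), as expected around a high.
Converting: 9.11 m/s × 3.6 = 32.8 km/h

32.8 km/h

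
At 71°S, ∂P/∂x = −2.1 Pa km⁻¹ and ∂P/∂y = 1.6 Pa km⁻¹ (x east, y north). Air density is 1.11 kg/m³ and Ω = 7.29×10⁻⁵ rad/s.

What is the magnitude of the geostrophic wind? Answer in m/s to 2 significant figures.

Coriolis parameter at 71°S:
f = 2Ω sin φ = 2 × 7.29×10⁻⁵ × sin 71° = 1.38×10⁻⁴ s⁻¹
In the Southern Hemisphere f is negative: f = −1.38×10⁻⁴ s⁻¹.
Component geostrophic relations (x east, y north):
u_g = −(1/(fρ)) ∂P/∂y,  v_g = (1/(fρ)) ∂P/∂x
u_g = −(1.6×10⁻³)/(−1.38×10⁻⁴ × 1.11) = 10.5 m/s;  v_g = (−2.1×10⁻³)/(−1.38×10⁻⁴ × 1.11) = 13.7 m/s
|V_g| = √(u_g² + v_g²) = 17.3 m/s

17 m/s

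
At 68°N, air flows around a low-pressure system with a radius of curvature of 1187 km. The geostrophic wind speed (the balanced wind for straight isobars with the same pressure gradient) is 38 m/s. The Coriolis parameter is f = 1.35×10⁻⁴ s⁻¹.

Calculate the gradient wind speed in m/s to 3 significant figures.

31.7 m/s

Around a low, centrifugal force acts outward with Coriolis, so pressure-gradient force balances both:
(1/ρ)|∂P/∂n| = fV + V²/R  →  V² + fR·V − fR·V_g = 0
With fR = 1.35×10⁻⁴ × 1187×10³ m = 160 m/s:
V = [−fR + √((fR)² + 4 fR V_g)]/2 = [−160 + √(160² + 4×160×38)]/2 = 31.7 m/s
Subgeostrophic (V < V_g = 38 m/s), as expected around a low.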